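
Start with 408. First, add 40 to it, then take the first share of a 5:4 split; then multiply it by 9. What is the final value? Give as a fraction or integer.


Start with 408.
Step 1: Add 40: 408+40=448; split 5:4 first = 448*5/9 = 2240/9
Step 2: Multiply by 9: 2240/9 * 9 = 2240
Final result = 2240

2240


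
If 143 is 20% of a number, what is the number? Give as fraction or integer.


Given: 143 is 20% of the whole
Set up: 143 = 20/100 * whole
whole = 143 * 100 / 20
whole = 14300 / 20
whole = 715

715


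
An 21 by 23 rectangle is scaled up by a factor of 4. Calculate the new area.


Original dimensions: 21 x 23
Enlargement factor = 4
New width = 21 * 4 = 84
New height = 23 * 4 = 92
New area = 84 * 92 = 7728

7728


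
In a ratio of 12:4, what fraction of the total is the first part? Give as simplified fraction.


Total parts = 12 + 4 = 16
First part fraction = 12/16
Simplify: 12/16 = 3/4

3/4


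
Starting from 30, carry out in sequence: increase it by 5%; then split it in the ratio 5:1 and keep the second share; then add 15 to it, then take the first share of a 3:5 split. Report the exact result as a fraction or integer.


Start with 30.
Step 1: Increase by 5%: 30 * 105/100 = 63/2
Step 2: Split 5:1, second share = 63/2 * 1/6 = 21/4
Step 3: Add 15: 21/4+15=81/4; split 3:5 first = 81/4*3/8 = 243/32
Final result = 243/32

243/32


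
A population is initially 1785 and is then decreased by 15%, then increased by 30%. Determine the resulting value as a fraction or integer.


Start: 1785
Step 1: decrease by 15% => multiply by 85/100
  1785 * 85/100 = 6069/4
Step 2: increase by 30% => multiply by 130/100
  6069/4 * 130/100 = 78897/40
Final value = 78897/40

78897/40


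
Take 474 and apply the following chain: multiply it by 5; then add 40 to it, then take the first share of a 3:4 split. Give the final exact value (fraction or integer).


Start with 474.
Step 1: Multiply by 5: 474 * 5 = 2370
Step 2: Add 40: 2370+40=2410; split 3:4 first = 2410*3/7 = 7230/7
Final result = 7230/7

7230/7


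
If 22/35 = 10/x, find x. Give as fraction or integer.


Setting up: 22/35 = 10/x
Cross multiply: 22 * x = 35 * 10
22x = 350
x = 350/22
x = 175/11

175/11


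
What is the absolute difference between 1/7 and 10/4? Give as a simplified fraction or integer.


Simplify: 1/7 = 1/7 and 10/4 = 5/2
Find common denominator: LCD = 14
Convert: 2/14 and 35/14
Difference = |2 - 35|/14 = 33/14
Simplified = 33/14

33/14


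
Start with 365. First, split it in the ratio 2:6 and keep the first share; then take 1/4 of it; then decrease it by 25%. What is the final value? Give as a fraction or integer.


Start with 365.
Step 1: Split 2:6, first share = 365 * 2/8 = 365/4
Step 2: Take 1/4: 365/4 * 1/4 = 365/16
Step 3: Decrease by 25%: 365/16 * 75/100 = 1095/64
Final result = 1095/64

1095/64


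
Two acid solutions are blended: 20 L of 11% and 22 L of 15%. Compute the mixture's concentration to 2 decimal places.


Solute in mixture 1 = 11% of 20 L = 20*11/100 = 11/5 L
Solute in mixture 2 = 15% of 22 L = 22*15/100 = 33/10 L
Total solute = 11/5 + 33/10 = 11/2 L
Total volume = 20 + 22 = 42 L
Final concentration = 11/2/42 * 100 = 13.10%

13.10


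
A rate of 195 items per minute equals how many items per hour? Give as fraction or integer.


Converting from per minute to per hour
Rate = 195 items per minute
Multiply by 60: 195 * 60
= 11700 items per hour

11700


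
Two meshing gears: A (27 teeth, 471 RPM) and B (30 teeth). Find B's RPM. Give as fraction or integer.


Gear ratio: teeth_A * RPM_A = teeth_B * RPM_B
27 * 471 = 30 * RPM_B
12717 = 30 * RPM_B
RPM_B = 12717 / 30
RPM_B = 4239/10

4239/10


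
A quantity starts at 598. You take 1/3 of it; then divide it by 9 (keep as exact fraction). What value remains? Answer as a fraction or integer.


Start with 598.
Step 1: Take 1/3: 598 * 1/3 = 598/3
Step 2: Divide by 9: 598/3 / 9 = 598/27
Final result = 598/27

598/27


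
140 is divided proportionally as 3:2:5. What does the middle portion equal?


Ratio = 3:2:5
Total parts = 3 + 2 + 5 = 10
Value per part = 140 / 10 = 14
First share = 3 * 14 = 42
Middle share = 2 * 14 = 28
Third share = 5 * 14 = 70

28


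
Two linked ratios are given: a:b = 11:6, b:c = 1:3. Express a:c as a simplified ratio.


Given a:b = 11:6 and b:c = 1:3
Make b consistent. Multiply first ratio by 1: a:b = 11:6
Multiply second ratio by 6: b:c = 6:18
Now b = 6 in both, so a:b:c = 11:6:18
Therefore a:c = 11:18
Simplify by GCD: a:c = 11:18

11:18


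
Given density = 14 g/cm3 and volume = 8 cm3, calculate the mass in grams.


Using mass = density * volume
Density = 14 g/cm3
Volume = 8 cm3
Mass = 14 * 8
= 112 g

112


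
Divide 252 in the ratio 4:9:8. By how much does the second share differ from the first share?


Total parts = 4 + 9 + 8 = 21
Value per part = 252 / 21 = 12
Shares: 4*12=48, 9*12=108, 8*12=96
Second share = 108, first share = 48
Difference = |108 - 48| = 60

60


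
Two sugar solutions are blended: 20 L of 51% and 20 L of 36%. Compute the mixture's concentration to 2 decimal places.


Solute in mixture 1 = 51% of 20 L = 20*51/100 = 51/5 L
Solute in mixture 2 = 36% of 20 L = 20*36/100 = 36/5 L
Total solute = 51/5 + 36/5 = 87/5 L
Total volume = 20 + 20 = 40 L
Final concentration = 87/5/40 * 100 = 43.50%

43.50


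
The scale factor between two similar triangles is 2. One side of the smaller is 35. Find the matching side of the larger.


Similar triangles have proportional sides
Scale factor = 2
Smaller side = 35
Corresponding larger side = 35 * 2
= 70

70


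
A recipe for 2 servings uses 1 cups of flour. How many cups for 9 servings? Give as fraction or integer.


Original: 1 cups for 2 servings
Target servings = 9
Scaling factor = 9/2
New amount = 1 * 9/2
= 9/2
= 9/2 cups

9/2


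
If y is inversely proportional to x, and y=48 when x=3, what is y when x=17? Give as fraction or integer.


Inverse proportion: y = k/x
Find k: k = 3 * 48 = 144
Compute y at x=17: y = 144/17
y = 144/17

144/17


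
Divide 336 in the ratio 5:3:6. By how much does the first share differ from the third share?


Total parts = 5 + 3 + 6 = 14
Value per part = 336 / 14 = 24
Shares: 5*24=120, 3*24=72, 6*24=144
First share = 120, third share = 144
Difference = |120 - 144| = 24

24


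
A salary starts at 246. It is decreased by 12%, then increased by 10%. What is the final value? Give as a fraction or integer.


Start: 246
Step 1: decrease by 12% => multiply by 88/100
  246 * 88/100 = 5412/25
Step 2: increase by 10% => multiply by 110/100
  5412/25 * 110/100 = 29766/125
Final value = 29766/125

29766/125


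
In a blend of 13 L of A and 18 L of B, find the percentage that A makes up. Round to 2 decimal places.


Volume of A = 13 L
Volume of B = 18 L
Total volume = 13 + 18 = 31 L
Percentage of A = (13/31) * 100
= 41.94%

41.94


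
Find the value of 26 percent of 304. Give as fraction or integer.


Compute 26% of 304
Convert percentage: 26% = 26/100
Multiply: 304 * 26/100
= 7904/100
= 1976/25

1976/25


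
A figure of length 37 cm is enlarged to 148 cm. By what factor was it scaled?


Original length = 37 cm
Scaled length = 148 cm
Scale factor = 148 / 37
= 4

4


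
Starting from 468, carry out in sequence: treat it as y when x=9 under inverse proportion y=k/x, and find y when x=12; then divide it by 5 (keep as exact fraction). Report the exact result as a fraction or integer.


Start with 468.
Step 1: Inverse prop: k = (468)*9; new y = k/12 = 468*9/12 = 351
Step 2: Divide by 5: 351 / 5 = 351/5
Final result = 351/5

351/5


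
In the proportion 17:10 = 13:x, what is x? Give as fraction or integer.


Setting up: 17/10 = 13/x
Cross multiply: 17 * x = 10 * 13
17x = 130
x = 130/17
x = 130/17

130/17


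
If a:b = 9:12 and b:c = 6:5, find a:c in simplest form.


Given a:b = 9:12 and b:c = 6:5
Make b consistent. Multiply first ratio by 6: a:b = 54:72
Multiply second ratio by 12: b:c = 72:60
Now b = 72 in both, so a:b:c = 54:72:60
Therefore a:c = 54:60
Simplify by GCD: a:c = 9:10

9:10


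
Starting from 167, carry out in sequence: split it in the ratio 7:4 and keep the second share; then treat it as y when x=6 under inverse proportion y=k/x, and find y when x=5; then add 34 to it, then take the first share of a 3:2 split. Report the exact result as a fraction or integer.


Start with 167.
Step 1: Split 7:4, second share = 167 * 4/11 = 668/11
Step 2: Inverse prop: k = (668/11)*6; new y = k/5 = 668/11*6/5 = 4008/55
Step 3: Add 34: 4008/55+34=5878/55; split 3:2 first = 5878/55*3/5 = 17634/275
Final result = 17634/275

17634/275


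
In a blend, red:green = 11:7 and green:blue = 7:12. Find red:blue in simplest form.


Given a:b = 11:7 and b:c = 7:12
Make b consistent. Multiply first ratio by 7: a:b = 77:49
Multiply second ratio by 7: b:c = 49:84
Now b = 49 in both, so a:b:c = 77:49:84
Therefore a:c = 77:84
Simplify by GCD: a:c = 11:12

11:12


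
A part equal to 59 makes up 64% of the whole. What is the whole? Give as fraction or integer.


Given: 59 is 64% of the whole
Set up: 59 = 64/100 * whole
whole = 59 * 100 / 64
whole = 5900 / 64
whole = 1475/16

1475/16


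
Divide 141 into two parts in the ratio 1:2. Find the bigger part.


Total parts = 1 + 2 = 3
Value per part = 141 / 3 = 47
First share = 1 * 47 = 47
Second share = 2 * 47 = 94
Larger share = 94

94


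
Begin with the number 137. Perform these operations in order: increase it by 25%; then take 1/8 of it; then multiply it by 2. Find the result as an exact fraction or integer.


Start with 137.
Step 1: Increase by 25%: 137 * 125/100 = 685/4
Step 2: Take 1/8: 685/4 * 1/8 = 685/32
Step 3: Multiply by 2: 685/32 * 2 = 685/16
Final result = 685/16

685/16


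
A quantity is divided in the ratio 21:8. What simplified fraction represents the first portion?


Total parts = 21 + 8 = 29
First part fraction = 21/29
Simplify: 21/29 = 21/29

21/29


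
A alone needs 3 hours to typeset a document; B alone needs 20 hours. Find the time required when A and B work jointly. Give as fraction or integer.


Rate of A = 1/3 job per hour
Rate of B = 1/20 job per hour
Combined rate = 1/3 + 1/20
Find common denominator: (20 + 3)/(3*20) = 23/60
Combined rate = 23/60 job per hour
Time together = 1 / (23/60) = 60/23 hours

60/23


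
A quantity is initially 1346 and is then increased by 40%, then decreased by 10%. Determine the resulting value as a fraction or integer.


Start: 1346
Step 1: increase by 40% => multiply by 140/100
  1346 * 140/100 = 9422/5
Step 2: decrease by 10% => multiply by 90/100
  9422/5 * 90/100 = 42399/25
Final value = 42399/25

42399/25


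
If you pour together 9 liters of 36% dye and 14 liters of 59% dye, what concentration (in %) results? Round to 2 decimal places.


Solute in mixture 1 = 36% of 9 L = 9*36/100 = 81/25 L
Solute in mixture 2 = 59% of 14 L = 14*59/100 = 413/50 L
Total solute = 81/25 + 413/50 = 23/2 L
Total volume = 9 + 14 = 23 L
Final concentration = 23/2/23 * 100 = 50.00%

50.00


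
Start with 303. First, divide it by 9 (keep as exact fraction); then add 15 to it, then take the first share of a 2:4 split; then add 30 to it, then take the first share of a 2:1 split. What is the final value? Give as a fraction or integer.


Start with 303.
Step 1: Divide by 9: 303 / 9 = 101/3
Step 2: Add 15: 101/3+15=146/3; split 2:4 first = 146/3*2/6 = 146/9
Step 3: Add 30: 146/9+30=416/9; split 2:1 first = 416/9*2/3 = 832/27
Final result = 832/27

832/27


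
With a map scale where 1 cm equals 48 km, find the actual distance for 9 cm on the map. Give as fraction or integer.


Map scale: 1 cm = 48 km
Measured distance on map = 9 cm
Set up proportion: 9 * 48 / 1
= 432 / 1
= 432 km

432


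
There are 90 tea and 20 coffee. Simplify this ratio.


Find GCD(90, 20)
GCD = 10
Divide both by 10: 90/10 = 9, 20/10 = 2
Simplified ratio = 9:2

9:2


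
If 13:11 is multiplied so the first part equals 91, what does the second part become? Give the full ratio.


Original ratio: 13:11
First term target: 91
Scale factor = 91 / 13 = 7
Multiply second term: 11 * 7 = 77
Equivalent ratio = 91:77

91:77


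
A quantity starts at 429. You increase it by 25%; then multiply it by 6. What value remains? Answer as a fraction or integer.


Start with 429.
Step 1: Increase by 25%: 429 * 125/100 = 2145/4
Step 2: Multiply by 6: 2145/4 * 6 = 6435/2
Final result = 6435/2

6435/2


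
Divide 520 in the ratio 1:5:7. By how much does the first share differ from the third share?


Total parts = 1 + 5 + 7 = 13
Value per part = 520 / 13 = 40
Shares: 1*40=40, 5*40=200, 7*40=280
First share = 40, third share = 280
Difference = |40 - 280| = 240

240


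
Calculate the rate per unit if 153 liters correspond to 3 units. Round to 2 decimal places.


Total liters = 153
Number of units = 3
Unit rate = 153 / 3
= 51 liters per unit

51


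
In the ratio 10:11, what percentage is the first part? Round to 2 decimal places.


Total parts = 10 + 11 = 21
First part fraction = 10/21
Percentage = (10/21) * 100
= 0.47619 * 100
= 47.62%

47.62


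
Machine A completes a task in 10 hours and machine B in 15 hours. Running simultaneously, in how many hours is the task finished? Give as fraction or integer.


Rate of A = 1/10 job per hour
Rate of B = 1/15 job per hour
Combined rate = 1/10 + 1/15
Find common denominator: (15 + 10)/(10*15) = 25/150
Combined rate = 1/6 job per hour
Time together = 1 / (1/6) = 6 hours

6


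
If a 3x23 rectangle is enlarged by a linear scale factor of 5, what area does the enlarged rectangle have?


Original dimensions: 3 x 23
Enlargement factor = 5
New width = 3 * 5 = 15
New height = 23 * 5 = 115
New area = 15 * 115 = 1725

1725


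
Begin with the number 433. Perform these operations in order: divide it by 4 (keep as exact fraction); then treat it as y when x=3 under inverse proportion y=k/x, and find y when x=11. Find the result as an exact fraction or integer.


Start with 433.
Step 1: Divide by 4: 433 / 4 = 433/4
Step 2: Inverse prop: k = (433/4)*3; new y = k/11 = 433/4*3/11 = 1299/44
Final result = 1299/44

1299/44


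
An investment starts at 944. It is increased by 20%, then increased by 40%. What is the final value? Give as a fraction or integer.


Start: 944
Step 1: increase by 20% => multiply by 120/100
  944 * 120/100 = 5664/5
Step 2: increase by 40% => multiply by 140/100
  5664/5 * 140/100 = 39648/25
Final value = 39648/25

39648/25


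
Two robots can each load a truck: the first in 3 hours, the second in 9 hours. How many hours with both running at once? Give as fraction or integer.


Rate of A = 1/3 job per hour
Rate of B = 1/9 job per hour
Combined rate = 1/3 + 1/9
Find common denominator: (9 + 3)/(3*9) = 12/27
Combined rate = 4/9 job per hour
Time together = 1 / (4/9) = 9/4 hours

9/4


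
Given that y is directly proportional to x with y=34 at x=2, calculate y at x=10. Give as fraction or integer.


Direct proportion: y = kx
Find k: k = 34/2 = 17
Compute y at x=10: y = 17 * 10
y = 170

170


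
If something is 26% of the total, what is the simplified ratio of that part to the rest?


Part = 26%, Remainder = 74%
Ratio = 26:74
GCD(26, 74) = 2
Simplify: 13:37 = 13:37

13:37


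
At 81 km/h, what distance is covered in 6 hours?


Using distance = speed * time
Speed = 81 km/h
Time = 6 hours
Distance = 81 * 6
= 486 km

486


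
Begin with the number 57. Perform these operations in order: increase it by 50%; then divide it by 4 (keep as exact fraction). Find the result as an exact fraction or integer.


Start with 57.
Step 1: Increase by 50%: 57 * 150/100 = 171/2
Step 2: Divide by 4: 171/2 / 4 = 171/8
Final result = 171/8

171/8


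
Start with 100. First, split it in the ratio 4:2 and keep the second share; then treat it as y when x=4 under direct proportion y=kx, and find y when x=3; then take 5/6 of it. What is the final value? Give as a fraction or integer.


Start with 100.
Step 1: Split 4:2, second share = 100 * 2/6 = 100/3
Step 2: Direct prop: k = (100/3)/4; new y = k*3 = 100/3*3/4 = 25
Step 3: Take 5/6: 25 * 5/6 = 125/6
Final result = 125/6

125/6


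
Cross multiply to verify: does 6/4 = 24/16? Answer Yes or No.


Cross multiply to check 6/4 = 24/16
Left cross product: 6 * 16 = 96
Right cross product: 4 * 24 = 96
96 = 96
Equal, so proportions match => Yes

Yes


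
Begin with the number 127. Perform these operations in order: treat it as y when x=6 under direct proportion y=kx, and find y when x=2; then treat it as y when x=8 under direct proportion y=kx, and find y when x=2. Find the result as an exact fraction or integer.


Start with 127.
Step 1: Direct prop: k = (127)/6; new y = k*2 = 127*2/6 = 127/3
Step 2: Direct prop: k = (127/3)/8; new y = k*2 = 127/3*2/8 = 127/12
Final result = 127/12

127/12


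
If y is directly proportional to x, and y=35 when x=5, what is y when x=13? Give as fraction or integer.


Direct proportion: y = kx
Find k: k = 35/5 = 7
Compute y at x=13: y = 7 * 13
y = 91

91


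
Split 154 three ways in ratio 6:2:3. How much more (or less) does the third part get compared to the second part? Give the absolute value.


Total parts = 6 + 2 + 3 = 11
Value per part = 154 / 11 = 14
Shares: 6*14=84, 2*14=28, 3*14=42
Third share = 42, second share = 28
Difference = |42 - 28| = 14

14


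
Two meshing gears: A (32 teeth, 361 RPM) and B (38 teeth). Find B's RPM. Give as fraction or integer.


Gear ratio: teeth_A * RPM_A = teeth_B * RPM_B
32 * 361 = 38 * RPM_B
11552 = 38 * RPM_B
RPM_B = 11552 / 38
RPM_B = 304

304


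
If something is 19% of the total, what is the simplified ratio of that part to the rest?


Part = 19%, Remainder = 81%
Ratio = 19:81
GCD(19, 81) = 1
Simplify: 19:81 = 19:81

19:81


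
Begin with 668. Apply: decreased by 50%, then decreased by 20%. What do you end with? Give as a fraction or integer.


Start: 668
Step 1: decrease by 50% => multiply by 50/100
  668 * 50/100 = 334
Step 2: decrease by 20% => multiply by 80/100
  334 * 80/100 = 1336/5
Final value = 1336/5

1336/5


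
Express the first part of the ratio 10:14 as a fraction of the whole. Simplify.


Total parts = 10 + 14 = 24
First part fraction = 10/24
Simplify: 10/24 = 5/12

5/12


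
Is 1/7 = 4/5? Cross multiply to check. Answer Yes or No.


Cross multiply to check 1/7 = 4/5
Left cross product: 1 * 5 = 5
Right cross product: 7 * 4 = 28
5 != 28
Not equal, so proportions differ => No

No


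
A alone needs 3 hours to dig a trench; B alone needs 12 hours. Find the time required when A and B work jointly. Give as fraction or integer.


Rate of A = 1/3 job per hour
Rate of B = 1/12 job per hour
Combined rate = 1/3 + 1/12
Find common denominator: (12 + 3)/(3*12) = 15/36
Combined rate = 5/12 job per hour
Time together = 1 / (5/12) = 12/5 hours

12/5


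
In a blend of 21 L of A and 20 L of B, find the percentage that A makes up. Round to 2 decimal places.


Volume of A = 21 L
Volume of B = 20 L
Total volume = 21 + 20 = 41 L
Percentage of A = (21/41) * 100
= 51.22%

51.22


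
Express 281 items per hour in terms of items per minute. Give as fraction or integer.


Converting from per hour to per minute
Rate = 281 items per hour
Divide by 60: 281/60
= 281/60 items per minute

281/60


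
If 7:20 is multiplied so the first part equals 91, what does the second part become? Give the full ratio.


Original ratio: 7:20
First term target: 91
Scale factor = 91 / 7 = 13
Multiply second term: 20 * 13 = 260
Equivalent ratio = 91:260

91:260


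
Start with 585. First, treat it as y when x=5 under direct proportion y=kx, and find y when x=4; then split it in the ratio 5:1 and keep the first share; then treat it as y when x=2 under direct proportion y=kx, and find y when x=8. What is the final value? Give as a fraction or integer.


Start with 585.
Step 1: Direct prop: k = (585)/5; new y = k*4 = 585*4/5 = 468
Step 2: Split 5:1, first share = 468 * 5/6 = 390
Step 3: Direct prop: k = (390)/2; new y = k*8 = 390*8/2 = 1560
Final result = 1560

1560


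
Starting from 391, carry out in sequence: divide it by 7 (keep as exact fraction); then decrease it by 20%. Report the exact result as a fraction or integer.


Start with 391.
Step 1: Divide by 7: 391 / 7 = 391/7
Step 2: Decrease by 20%: 391/7 * 80/100 = 1564/35
Final result = 1564/35

1564/35


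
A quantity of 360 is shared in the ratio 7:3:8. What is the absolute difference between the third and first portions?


Total parts = 7 + 3 + 8 = 18
Value per part = 360 / 18 = 20
Shares: 7*20=140, 3*20=60, 8*20=160
Third share = 160, first share = 140
Difference = |160 - 140| = 20

20


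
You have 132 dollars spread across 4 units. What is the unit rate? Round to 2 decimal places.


Total dollars = 132
Number of units = 4
Unit rate = 132 / 4
= 33 dollars per unit

33


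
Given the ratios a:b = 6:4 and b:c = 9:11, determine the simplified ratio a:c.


Given a:b = 6:4 and b:c = 9:11
Make b consistent. Multiply first ratio by 9: a:b = 54:36
Multiply second ratio by 4: b:c = 36:44
Now b = 36 in both, so a:b:c = 54:36:44
Therefore a:c = 54:44
Simplify by GCD: a:c = 27:22

27:22


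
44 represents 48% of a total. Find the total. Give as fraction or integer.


Given: 44 is 48% of the whole
Set up: 44 = 48/100 * whole
whole = 44 * 100 / 48
whole = 4400 / 48
whole = 275/3

275/3


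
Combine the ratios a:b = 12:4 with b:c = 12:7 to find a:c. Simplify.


Given a:b = 12:4 and b:c = 12:7
Make b consistent. Multiply first ratio by 12: a:b = 144:48
Multiply second ratio by 4: b:c = 48:28
Now b = 48 in both, so a:b:c = 144:48:28
Therefore a:c = 144:28
Simplify by GCD: a:c = 36:7

36:7


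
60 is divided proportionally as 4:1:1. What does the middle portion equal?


Ratio = 4:1:1
Total parts = 4 + 1 + 1 = 6
Value per part = 60 / 6 = 10
First share = 4 * 10 = 40
Middle share = 1 * 10 = 10
Third share = 1 * 10 = 10

10


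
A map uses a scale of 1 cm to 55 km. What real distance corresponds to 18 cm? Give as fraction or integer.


Map scale: 1 cm = 55 km
Measured distance on map = 18 cm
Set up proportion: 18 * 55 / 1
= 990 / 1
= 990 km

990


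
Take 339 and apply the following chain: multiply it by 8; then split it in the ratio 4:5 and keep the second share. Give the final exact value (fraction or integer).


Start with 339.
Step 1: Multiply by 8: 339 * 8 = 2712
Step 2: Split 4:5, second share = 2712 * 5/9 = 4520/3
Final result = 4520/3

4520/3


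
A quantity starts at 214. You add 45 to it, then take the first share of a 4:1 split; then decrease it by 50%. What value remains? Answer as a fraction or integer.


Start with 214.
Step 1: Add 45: 214+45=259; split 4:1 first = 259*4/5 = 1036/5
Step 2: Decrease by 50%: 1036/5 * 50/100 = 518/5
Final result = 518/5

518/5


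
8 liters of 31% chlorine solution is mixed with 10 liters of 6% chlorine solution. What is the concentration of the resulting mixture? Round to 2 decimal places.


Solute in mixture 1 = 31% of 8 L = 8*31/100 = 62/25 L
Solute in mixture 2 = 6% of 10 L = 10*6/100 = 3/5 L
Total solute = 62/25 + 3/5 = 77/25 L
Total volume = 8 + 10 = 18 L
Final concentration = 77/25/18 * 100 = 17.11%

17.11


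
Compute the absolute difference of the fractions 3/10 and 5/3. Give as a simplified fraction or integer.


Simplify: 3/10 = 3/10 and 5/3 = 5/3
Find common denominator: LCD = 30
Convert: 9/30 and 50/30
Difference = |9 - 50|/30 = 41/30
Simplified = 41/30

41/30


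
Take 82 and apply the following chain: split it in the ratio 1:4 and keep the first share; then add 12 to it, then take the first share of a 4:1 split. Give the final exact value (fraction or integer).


Start with 82.
Step 1: Split 1:4, first share = 82 * 1/5 = 82/5
Step 2: Add 12: 82/5+12=142/5; split 4:1 first = 142/5*4/5 = 568/25
Final result = 568/25

568/25


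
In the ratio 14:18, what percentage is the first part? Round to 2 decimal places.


Total parts = 14 + 18 = 32
First part fraction = 14/32
Percentage = (14/32) * 100
= 0.4375 * 100
= 43.75%

43.75


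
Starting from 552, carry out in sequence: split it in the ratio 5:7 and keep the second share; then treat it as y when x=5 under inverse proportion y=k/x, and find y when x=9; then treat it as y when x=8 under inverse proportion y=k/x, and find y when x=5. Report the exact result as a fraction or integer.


Start with 552.
Step 1: Split 5:7, second share = 552 * 7/12 = 322
Step 2: Inverse prop: k = (322)*5; new y = k/9 = 322*5/9 = 1610/9
Step 3: Inverse prop: k = (1610/9)*8; new y = k/5 = 1610/9*8/5 = 2576/9
Final result = 2576/9

2576/9


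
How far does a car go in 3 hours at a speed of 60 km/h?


Using distance = speed * time
Speed = 60 km/h
Time = 3 hours
Distance = 60 * 3
= 180 km

180


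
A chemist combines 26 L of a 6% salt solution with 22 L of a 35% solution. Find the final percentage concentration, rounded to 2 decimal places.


Solute in mixture 1 = 6% of 26 L = 26*6/100 = 39/25 L
Solute in mixture 2 = 35% of 22 L = 22*35/100 = 77/10 L
Total solute = 39/25 + 77/10 = 463/50 L
Total volume = 26 + 22 = 48 L
Final concentration = 463/50/48 * 100 = 19.29%

19.29


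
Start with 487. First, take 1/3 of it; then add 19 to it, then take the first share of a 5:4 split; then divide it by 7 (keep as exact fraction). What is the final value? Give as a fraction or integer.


Start with 487.
Step 1: Take 1/3: 487 * 1/3 = 487/3
Step 2: Add 19: 487/3+19=544/3; split 5:4 first = 544/3*5/9 = 2720/27
Step 3: Divide by 7: 2720/27 / 7 = 2720/189
Final result = 2720/189

2720/189


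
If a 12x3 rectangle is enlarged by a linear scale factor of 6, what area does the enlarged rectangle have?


Original dimensions: 12 x 3
Enlargement factor = 6
New width = 12 * 6 = 72
New height = 3 * 6 = 18
New area = 72 * 18 = 1296

1296


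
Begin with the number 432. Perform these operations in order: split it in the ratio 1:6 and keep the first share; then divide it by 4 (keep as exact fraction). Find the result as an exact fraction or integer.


Start with 432.
Step 1: Split 1:6, first share = 432 * 1/7 = 432/7
Step 2: Divide by 4: 432/7 / 4 = 108/7
Final result = 108/7

108/7


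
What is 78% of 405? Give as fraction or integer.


Compute 78% of 405
Convert percentage: 78% = 78/100
Multiply: 405 * 78/100
= 31590/100
= 3159/10

3159/10


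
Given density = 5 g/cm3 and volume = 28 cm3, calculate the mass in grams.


Using mass = density * volume
Density = 5 g/cm3
Volume = 28 cm3
Mass = 5 * 28
= 140 g

140


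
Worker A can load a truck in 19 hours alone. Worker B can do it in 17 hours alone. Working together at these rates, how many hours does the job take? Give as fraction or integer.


Rate of A = 1/19 job per hour
Rate of B = 1/17 job per hour
Combined rate = 1/19 + 1/17
Find common denominator: (17 + 19)/(19*17) = 36/323
Combined rate = 36/323 job per hour
Time together = 1 / (36/323) = 323/36 hours

323/36


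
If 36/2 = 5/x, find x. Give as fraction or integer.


Setting up: 36/2 = 5/x
Cross multiply: 36 * x = 2 * 5
36x = 10
x = 10/36
x = 5/18

5/18


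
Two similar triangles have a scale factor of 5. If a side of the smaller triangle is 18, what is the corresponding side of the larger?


Similar triangles have proportional sides
Scale factor = 5
Smaller side = 18
Corresponding larger side = 18 * 5
= 90

90


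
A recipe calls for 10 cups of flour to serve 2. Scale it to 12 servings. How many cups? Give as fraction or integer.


Original: 10 cups for 2 servings
Target servings = 12
Scaling factor = 12/2
New amount = 10 * 12/2
= 120/2
= 60 cups

60


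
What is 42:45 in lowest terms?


Find GCD(42, 45)
GCD = 3
Divide both by 3: 42/3 = 14, 45/3 = 15
Simplified ratio = 14:15

14:15


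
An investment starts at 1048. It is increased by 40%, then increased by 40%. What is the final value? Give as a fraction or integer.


Start: 1048
Step 1: increase by 40% => multiply by 140/100
  1048 * 140/100 = 7336/5
Step 2: increase by 40% => multiply by 140/100
  7336/5 * 140/100 = 51352/25
Final value = 51352/25

51352/25


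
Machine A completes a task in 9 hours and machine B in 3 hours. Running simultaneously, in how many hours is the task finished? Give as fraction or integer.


Rate of A = 1/9 job per hour
Rate of B = 1/3 job per hour
Combined rate = 1/9 + 1/3
Find common denominator: (3 + 9)/(9*3) = 12/27
Combined rate = 4/9 job per hour
Time together = 1 / (4/9) = 9/4 hours

9/4


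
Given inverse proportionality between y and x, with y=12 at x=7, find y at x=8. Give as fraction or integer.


Inverse proportion: y = k/x
Find k: k = 7 * 12 = 84
Compute y at x=8: y = 84/8
y = 21/2

21/2


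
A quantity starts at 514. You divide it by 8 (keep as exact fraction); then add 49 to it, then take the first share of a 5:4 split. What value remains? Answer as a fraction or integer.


Start with 514.
Step 1: Divide by 8: 514 / 8 = 257/4
Step 2: Add 49: 257/4+49=453/4; split 5:4 first = 453/4*5/9 = 755/12
Final result = 755/12

755/12


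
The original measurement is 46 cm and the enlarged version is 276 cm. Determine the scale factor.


Original length = 46 cm
Scaled length = 276 cm
Scale factor = 276 / 46
= 6

6


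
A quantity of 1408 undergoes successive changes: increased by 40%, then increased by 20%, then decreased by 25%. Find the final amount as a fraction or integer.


Start: 1408
Step 1: increase by 40% => multiply by 140/100
  1408 * 140/100 = 9856/5
Step 2: increase by 20% => multiply by 120/100
  9856/5 * 120/100 = 59136/25
Step 3: decrease by 25% => multiply by 75/100
  59136/25 * 75/100 = 44352/25
Final value = 44352/25

44352/25


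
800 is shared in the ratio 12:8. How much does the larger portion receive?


Total parts = 12 + 8 = 20
Value per part = 800 / 20 = 40
First share = 12 * 40 = 480
Second share = 8 * 40 = 320
Larger share = 480

480


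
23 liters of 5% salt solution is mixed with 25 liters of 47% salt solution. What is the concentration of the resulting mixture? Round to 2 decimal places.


Solute in mixture 1 = 5% of 23 L = 23*5/100 = 23/20 L
Solute in mixture 2 = 47% of 25 L = 25*47/100 = 47/4 L
Total solute = 23/20 + 47/4 = 129/10 L
Total volume = 23 + 25 = 48 L
Final concentration = 129/10/48 * 100 = 26.88%

26.88


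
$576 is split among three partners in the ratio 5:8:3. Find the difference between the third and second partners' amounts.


Total parts = 5 + 8 + 3 = 16
Value per part = 576 / 16 = 36
Shares: 5*36=180, 8*36=288, 3*36=108
Third share = 108, second share = 288
Difference = |108 - 288| = 180

180


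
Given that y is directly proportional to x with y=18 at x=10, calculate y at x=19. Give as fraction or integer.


Direct proportion: y = kx
Find k: k = 18/10 = 9/5
Compute y at x=19: y = 9/5 * 19
y = 171/5

171/5


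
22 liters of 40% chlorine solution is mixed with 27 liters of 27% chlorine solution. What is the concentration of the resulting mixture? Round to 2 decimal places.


Solute in mixture 1 = 40% of 22 L = 22*40/100 = 44/5 L
Solute in mixture 2 = 27% of 27 L = 27*27/100 = 729/100 L
Total solute = 44/5 + 729/100 = 1609/100 L
Total volume = 22 + 27 = 49 L
Final concentration = 1609/100/49 * 100 = 32.84%

32.84


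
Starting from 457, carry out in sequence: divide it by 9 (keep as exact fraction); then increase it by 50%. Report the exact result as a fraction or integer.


Start with 457.
Step 1: Divide by 9: 457 / 9 = 457/9
Step 2: Increase by 50%: 457/9 * 150/100 = 457/6
Final result = 457/6

457/6


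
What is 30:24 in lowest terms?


Find GCD(30, 24)
GCD = 6
Divide both by 6: 30/6 = 5, 24/6 = 4
Simplified ratio = 5:4

5:4


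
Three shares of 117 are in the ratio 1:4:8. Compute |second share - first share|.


Total parts = 1 + 4 + 8 = 13
Value per part = 117 / 13 = 9
Shares: 1*9=9, 4*9=36, 8*9=72
Second share = 36, first share = 9
Difference = |36 - 9| = 27

27


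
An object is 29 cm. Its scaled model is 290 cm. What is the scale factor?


Original length = 29 cm
Scaled length = 290 cm
Scale factor = 290 / 29
= 10

10


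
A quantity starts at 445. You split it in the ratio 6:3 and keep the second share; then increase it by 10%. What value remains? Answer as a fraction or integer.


Start with 445.
Step 1: Split 6:3, second share = 445 * 3/9 = 445/3
Step 2: Increase by 10%: 445/3 * 110/100 = 979/6
Final result = 979/6

979/6


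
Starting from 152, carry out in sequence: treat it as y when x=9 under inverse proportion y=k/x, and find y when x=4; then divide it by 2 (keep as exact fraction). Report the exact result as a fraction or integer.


Start with 152.
Step 1: Inverse prop: k = (152)*9; new y = k/4 = 152*9/4 = 342
Step 2: Divide by 2: 342 / 2 = 171
Final result = 171

171


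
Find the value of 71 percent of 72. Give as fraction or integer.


Compute 71% of 72
Convert percentage: 71% = 71/100
Multiply: 72 * 71/100
= 5112/100
= 1278/25

1278/25


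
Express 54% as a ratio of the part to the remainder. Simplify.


Part = 54%, Remainder = 46%
Ratio = 54:46
GCD(54, 46) = 2
Simplify: 27:23 = 27:23

27:23


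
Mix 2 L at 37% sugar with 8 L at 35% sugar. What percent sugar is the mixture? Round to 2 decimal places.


Solute in mixture 1 = 37% of 2 L = 2*37/100 = 37/50 L
Solute in mixture 2 = 35% of 8 L = 8*35/100 = 14/5 L
Total solute = 37/50 + 14/5 = 177/50 L
Total volume = 2 + 8 = 10 L
Final concentration = 177/50/10 * 100 = 35.40%

35.40


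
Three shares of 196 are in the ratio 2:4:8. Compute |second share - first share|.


Total parts = 2 + 4 + 8 = 14
Value per part = 196 / 14 = 14
Shares: 2*14=28, 4*14=56, 8*14=112
Second share = 56, first share = 28
Difference = |56 - 28| = 28

28


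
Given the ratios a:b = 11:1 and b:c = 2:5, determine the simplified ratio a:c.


Given a:b = 11:1 and b:c = 2:5
Make b consistent. Multiply first ratio by 2: a:b = 22:2
Multiply second ratio by 1: b:c = 2:5
Now b = 2 in both, so a:b:c = 22:2:5
Therefore a:c = 22:5
Simplify by GCD: a:c = 22:5

22:5


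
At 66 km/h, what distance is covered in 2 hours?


Using distance = speed * time
Speed = 66 km/h
Time = 2 hours
Distance = 66 * 2
= 132 km

132


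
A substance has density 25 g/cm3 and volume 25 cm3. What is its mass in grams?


Using mass = density * volume
Density = 25 g/cm3
Volume = 25 cm3
Mass = 25 * 25
= 625 g

625


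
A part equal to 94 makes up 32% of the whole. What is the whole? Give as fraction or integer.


Given: 94 is 32% of the whole
Set up: 94 = 32/100 * whole
whole = 94 * 100 / 32
whole = 9400 / 32
whole = 1175/4

1175/4


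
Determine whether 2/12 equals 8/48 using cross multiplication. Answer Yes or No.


Cross multiply to check 2/12 = 8/48
Left cross product: 2 * 48 = 96
Right cross product: 12 * 8 = 96
96 = 96
Equal, so proportions match => Yes

Yes


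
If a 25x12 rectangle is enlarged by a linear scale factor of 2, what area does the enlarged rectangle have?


Original dimensions: 25 x 12
Enlargement factor = 2
New width = 25 * 2 = 50
New height = 12 * 2 = 24
New area = 50 * 24 = 1200

1200


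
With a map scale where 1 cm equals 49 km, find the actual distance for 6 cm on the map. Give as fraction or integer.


Map scale: 1 cm = 49 km
Measured distance on map = 6 cm
Set up proportion: 6 * 49 / 1
= 294 / 1
= 294 km

294


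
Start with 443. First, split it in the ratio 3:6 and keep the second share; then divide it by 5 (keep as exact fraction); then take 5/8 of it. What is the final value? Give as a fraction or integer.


Start with 443.
Step 1: Split 3:6, second share = 443 * 6/9 = 886/3
Step 2: Divide by 5: 886/3 / 5 = 886/15
Step 3: Take 5/8: 886/15 * 5/8 = 443/12
Final result = 443/12

443/12


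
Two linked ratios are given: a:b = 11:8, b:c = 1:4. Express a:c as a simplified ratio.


Given a:b = 11:8 and b:c = 1:4
Make b consistent. Multiply first ratio by 1: a:b = 11:8
Multiply second ratio by 8: b:c = 8:32
Now b = 8 in both, so a:b:c = 11:8:32
Therefore a:c = 11:32
Simplify by GCD: a:c = 11:32

11:32


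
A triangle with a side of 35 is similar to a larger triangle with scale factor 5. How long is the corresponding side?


Similar triangles have proportional sides
Scale factor = 5
Smaller side = 35
Corresponding larger side = 35 * 5
= 175

175


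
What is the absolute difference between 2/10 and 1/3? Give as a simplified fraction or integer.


Simplify: 2/10 = 1/5 and 1/3 = 1/3
Find common denominator: LCD = 15
Convert: 3/15 and 5/15
Difference = |3 - 5|/15 = 2/15
Simplified = 2/15

2/15


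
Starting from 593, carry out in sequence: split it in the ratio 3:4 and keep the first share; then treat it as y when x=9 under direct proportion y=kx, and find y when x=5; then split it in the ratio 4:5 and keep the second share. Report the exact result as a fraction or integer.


Start with 593.
Step 1: Split 3:4, first share = 593 * 3/7 = 1779/7
Step 2: Direct prop: k = (1779/7)/9; new y = k*5 = 1779/7*5/9 = 2965/21
Step 3: Split 4:5, second share = 2965/21 * 5/9 = 14825/189
Final result = 14825/189

14825/189


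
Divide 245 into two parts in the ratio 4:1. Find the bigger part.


Total parts = 4 + 1 = 5
Value per part = 245 / 5 = 49
First share = 4 * 49 = 196
Second share = 1 * 49 = 49
Larger share = 196

196


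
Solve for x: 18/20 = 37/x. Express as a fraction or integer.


Setting up: 18/20 = 37/x
Cross multiply: 18 * x = 20 * 37
18x = 740
x = 740/18
x = 370/9

370/9


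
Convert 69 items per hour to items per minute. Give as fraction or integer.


Converting from per hour to per minute
Rate = 69 items per hour
Divide by 60: 69/60
= 23/20 items per minute

23/20


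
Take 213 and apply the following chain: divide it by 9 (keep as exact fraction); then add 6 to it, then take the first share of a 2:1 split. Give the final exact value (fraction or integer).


Start with 213.
Step 1: Divide by 9: 213 / 9 = 71/3
Step 2: Add 6: 71/3+6=89/3; split 2:1 first = 89/3*2/3 = 178/9
Final result = 178/9

178/9


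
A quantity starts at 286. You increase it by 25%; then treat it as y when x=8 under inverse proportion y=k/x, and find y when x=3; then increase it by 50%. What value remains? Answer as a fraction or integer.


Start with 286.
Step 1: Increase by 25%: 286 * 125/100 = 715/2
Step 2: Inverse prop: k = (715/2)*8; new y = k/3 = 715/2*8/3 = 2860/3
Step 3: Increase by 50%: 2860/3 * 150/100 = 1430
Final result = 1430

1430


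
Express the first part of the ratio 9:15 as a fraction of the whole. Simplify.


Total parts = 9 + 15 = 24
First part fraction = 9/24
Simplify: 9/24 = 3/8

3/8


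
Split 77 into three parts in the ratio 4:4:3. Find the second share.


Ratio = 4:4:3
Total parts = 4 + 4 + 3 = 11
Value per part = 77 / 11 = 7
First share = 4 * 7 = 28
Middle share = 4 * 7 = 28
Third share = 3 * 7 = 21

28


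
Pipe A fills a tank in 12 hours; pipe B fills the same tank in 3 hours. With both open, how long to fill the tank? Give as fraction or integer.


Rate of A = 1/12 job per hour
Rate of B = 1/3 job per hour
Combined rate = 1/12 + 1/3
Find common denominator: (3 + 12)/(12*3) = 15/36
Combined rate = 5/12 job per hour
Time together = 1 / (5/12) = 12/5 hours

12/5


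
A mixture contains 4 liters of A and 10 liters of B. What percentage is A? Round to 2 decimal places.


Volume of A = 4 L
Volume of B = 10 L
Total volume = 4 + 10 = 14 L
Percentage of A = (4/14) * 100
= 28.57%

28.57


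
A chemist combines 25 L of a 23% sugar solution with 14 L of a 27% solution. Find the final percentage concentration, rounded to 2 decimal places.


Solute in mixture 1 = 23% of 25 L = 25*23/100 = 23/4 L
Solute in mixture 2 = 27% of 14 L = 14*27/100 = 189/50 L
Total solute = 23/4 + 189/50 = 953/100 L
Total volume = 25 + 14 = 39 L
Final concentration = 953/100/39 * 100 = 24.44%

24.44
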